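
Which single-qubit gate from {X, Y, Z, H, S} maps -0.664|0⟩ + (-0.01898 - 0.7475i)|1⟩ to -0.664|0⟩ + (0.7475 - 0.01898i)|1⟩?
S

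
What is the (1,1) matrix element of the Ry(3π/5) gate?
0.5878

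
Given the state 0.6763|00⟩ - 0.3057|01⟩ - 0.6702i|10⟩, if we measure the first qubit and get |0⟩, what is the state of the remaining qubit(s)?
0.9112|0⟩ - 0.4119|1⟩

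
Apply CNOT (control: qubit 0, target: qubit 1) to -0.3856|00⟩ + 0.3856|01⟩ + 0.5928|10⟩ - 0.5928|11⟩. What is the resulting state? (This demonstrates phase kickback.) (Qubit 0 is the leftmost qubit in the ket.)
-0.3856|00⟩ + 0.3856|01⟩ - 0.5928|10⟩ + 0.5928|11⟩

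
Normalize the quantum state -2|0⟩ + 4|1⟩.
-1/√5|0⟩ + 0.8944|1⟩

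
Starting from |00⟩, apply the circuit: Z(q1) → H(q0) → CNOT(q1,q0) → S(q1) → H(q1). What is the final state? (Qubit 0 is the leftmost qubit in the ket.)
1/2|00⟩ + 1/2|01⟩ + 1/2|10⟩ + 1/2|11⟩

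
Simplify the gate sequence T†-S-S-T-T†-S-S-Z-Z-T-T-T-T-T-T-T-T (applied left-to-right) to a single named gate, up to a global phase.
T†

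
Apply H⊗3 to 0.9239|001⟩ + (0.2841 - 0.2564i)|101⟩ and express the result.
(0.4271 - 0.09065i)|000⟩ + (-0.4271 + 0.09065i)|001⟩ + (0.4271 - 0.09065i)|010⟩ + (-0.4271 + 0.09065i)|011⟩ + (0.2262 + 0.09065i)|100⟩ + (-0.2262 - 0.09065i)|101⟩ + (0.2262 + 0.09065i)|110⟩ + (-0.2262 - 0.09065i)|111⟩

H⊗3 gives amp(|y⟩) = (1/2√2) Σ_x (−1)^(x·y) amp(|x⟩), where x·y is the number of positions in which both x and y have a 1.
|000⟩: (0.9239 + (0.2841 - 0.2564i))/(2√2) = (0.4271 - 0.09065i)
|001⟩: (-0.9239 - (0.2841 - 0.2564i))/(2√2) = (-0.4271 + 0.09065i)
|010⟩: (0.9239 + (0.2841 - 0.2564i))/(2√2) = (0.4271 - 0.09065i)
|011⟩: (-0.9239 - (0.2841 - 0.2564i))/(2√2) = (-0.4271 + 0.09065i)
|100⟩: (0.9239 - (0.2841 - 0.2564i))/(2√2) = (0.2262 + 0.09065i)
|101⟩: (-0.9239 + (0.2841 - 0.2564i))/(2√2) = (-0.2262 - 0.09065i)
|110⟩: (0.9239 - (0.2841 - 0.2564i))/(2√2) = (0.2262 + 0.09065i)
|111⟩: (-0.9239 + (0.2841 - 0.2564i))/(2√2) = (-0.2262 - 0.09065i)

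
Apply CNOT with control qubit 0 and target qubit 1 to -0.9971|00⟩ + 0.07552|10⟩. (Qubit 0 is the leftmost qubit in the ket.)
-0.9971|00⟩ + 0.07552|11⟩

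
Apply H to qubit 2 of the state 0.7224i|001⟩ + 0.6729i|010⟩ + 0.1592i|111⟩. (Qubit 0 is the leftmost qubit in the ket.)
0.5108i|000⟩ - 0.5108i|001⟩ + 0.4758i|010⟩ + 0.4758i|011⟩ + 0.1126i|110⟩ - 0.1126i|111⟩

H on qubit 2 mixes each pair of kets that differ only in qubit 2: amplitudes (a, b) of (|…0…⟩, |…1…⟩) become ((a + b)/√2, (a − b)/√2). Kets absent from the input have amplitude 0.
(|000⟩, |001⟩): (a, b) = (0, 0.7224i) → (0.5108i, -0.5108i)
(|010⟩, |011⟩): (a, b) = (0.6729i, 0) → (0.4758i, 0.4758i)
(|110⟩, |111⟩): (a, b) = (0, 0.1592i) → (0.1126i, -0.1126i)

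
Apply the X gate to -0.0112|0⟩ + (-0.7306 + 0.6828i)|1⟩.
(-0.7306 + 0.6828i)|0⟩ - 0.0112|1⟩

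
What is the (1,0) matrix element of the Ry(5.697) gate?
0.2889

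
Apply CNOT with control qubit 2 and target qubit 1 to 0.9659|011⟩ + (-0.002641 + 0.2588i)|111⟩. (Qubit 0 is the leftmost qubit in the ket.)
0.9659|001⟩ + (-0.002641 + 0.2588i)|101⟩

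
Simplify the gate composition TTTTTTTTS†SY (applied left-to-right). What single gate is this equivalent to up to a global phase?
Y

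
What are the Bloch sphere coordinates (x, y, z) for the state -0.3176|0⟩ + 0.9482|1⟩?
(-0.6023, 0, -0.7982)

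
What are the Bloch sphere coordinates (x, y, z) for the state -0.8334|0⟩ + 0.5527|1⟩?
(-0.9212, 0, 0.3891)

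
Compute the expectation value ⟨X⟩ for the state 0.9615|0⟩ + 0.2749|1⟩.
0.5286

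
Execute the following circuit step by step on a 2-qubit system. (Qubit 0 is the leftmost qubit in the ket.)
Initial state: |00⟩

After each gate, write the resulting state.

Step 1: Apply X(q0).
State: |10⟩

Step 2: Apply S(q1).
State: |10⟩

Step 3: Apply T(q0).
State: (1/√2 + (1/√2)i)|10⟩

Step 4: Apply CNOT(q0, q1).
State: (1/√2 + (1/√2)i)|11⟩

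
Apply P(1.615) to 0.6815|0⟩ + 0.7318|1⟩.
0.6815|0⟩ + (-0.03234 + 0.7311i)|1⟩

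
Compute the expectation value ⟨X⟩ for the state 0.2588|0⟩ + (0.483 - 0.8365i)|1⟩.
0.25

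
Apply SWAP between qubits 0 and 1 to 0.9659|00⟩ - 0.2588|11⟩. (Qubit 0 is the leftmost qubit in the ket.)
0.9659|00⟩ - 0.2588|11⟩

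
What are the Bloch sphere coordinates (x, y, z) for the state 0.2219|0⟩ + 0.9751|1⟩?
(0.4327, 0, -0.9016)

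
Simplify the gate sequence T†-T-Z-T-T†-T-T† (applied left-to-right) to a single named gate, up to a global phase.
Z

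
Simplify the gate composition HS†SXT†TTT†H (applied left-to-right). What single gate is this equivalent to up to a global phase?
Z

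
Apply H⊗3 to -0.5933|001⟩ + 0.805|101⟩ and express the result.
0.07485|000⟩ - 0.07485|001⟩ + 0.07485|010⟩ - 0.07485|011⟩ - 0.4944|100⟩ + 0.4944|101⟩ - 0.4944|110⟩ + 0.4944|111⟩

H⊗3 gives amp(|y⟩) = (1/2√2) Σ_x (−1)^(x·y) amp(|x⟩), where x·y is the number of positions in which both x and y have a 1.
|000⟩: (-0.5933 + 0.805)/(2√2) = 0.07485
|001⟩: (0.5933 - 0.805)/(2√2) = -0.07485
|010⟩: (-0.5933 + 0.805)/(2√2) = 0.07485
|011⟩: (0.5933 - 0.805)/(2√2) = -0.07485
|100⟩: (-0.5933 - 0.805)/(2√2) = -0.4944
|101⟩: (0.5933 + 0.805)/(2√2) = 0.4944
|110⟩: (-0.5933 - 0.805)/(2√2) = -0.4944
|111⟩: (0.5933 + 0.805)/(2√2) = 0.4944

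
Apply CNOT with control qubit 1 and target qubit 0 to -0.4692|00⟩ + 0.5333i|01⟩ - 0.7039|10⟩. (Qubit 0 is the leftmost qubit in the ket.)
-0.4692|00⟩ - 0.7039|10⟩ + 0.5333i|11⟩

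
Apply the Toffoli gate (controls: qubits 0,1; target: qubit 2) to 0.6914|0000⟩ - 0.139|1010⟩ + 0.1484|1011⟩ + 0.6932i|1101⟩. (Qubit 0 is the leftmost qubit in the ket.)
0.6914|0000⟩ - 0.139|1010⟩ + 0.1484|1011⟩ + 0.6932i|1111⟩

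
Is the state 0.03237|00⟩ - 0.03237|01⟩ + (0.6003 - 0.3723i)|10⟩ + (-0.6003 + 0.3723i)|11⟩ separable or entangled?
Separable

Writing the state as a|00⟩ + b|01⟩ + c|10⟩ + d|11⟩, it is a product state iff ad − bc = 0.
Here (a, b, c, d) = (0.03237, -0.03237, (0.6003 - 0.3723i), (-0.6003 + 0.3723i)): ad − bc = (0.03237)(-0.6003 + 0.3723i) − (-0.03237)(0.6003 - 0.3723i) = 0, so the state is separable.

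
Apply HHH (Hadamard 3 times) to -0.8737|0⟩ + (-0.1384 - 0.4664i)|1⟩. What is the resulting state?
(-0.7157 - 0.3298i)|0⟩ + (-0.5199 + 0.3298i)|1⟩

H² = I, so H^3 = H: a single Hadamard. With (a, b) = (-0.8737, (-0.1384 - 0.4664i)), H gives ((a + b)/√2, (a − b)/√2) = ((-0.7157 - 0.3298i), (-0.5199 + 0.3298i)).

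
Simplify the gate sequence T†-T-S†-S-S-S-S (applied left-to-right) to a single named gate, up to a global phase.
S†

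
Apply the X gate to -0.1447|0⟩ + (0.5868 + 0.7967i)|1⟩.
(0.5868 + 0.7967i)|0⟩ - 0.1447|1⟩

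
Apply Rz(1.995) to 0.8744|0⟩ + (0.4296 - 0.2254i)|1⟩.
(0.4743 - 0.7346i)|0⟩ + (0.4224 + 0.2387i)|1⟩

Rz(1.995) = [[e^(−iθ/2), 0], [0, e^(iθ/2)]] with e^(±iθ/2) = cos(θ/2) ± i·sin(θ/2); θ = 1.995, cos(θ/2) ≈ 0.542404, sin(θ/2) ≈ 0.840118.
With a = amp(|0⟩) = 0.8744 and b = amp(|1⟩) = (0.4296 - 0.2254i):
new amp(|0⟩) = (0.542404 - 0.840118i)·a = (0.4743 - 0.7346i)
new amp(|1⟩) = (0.542404 + 0.840118i)·b = (0.4224 + 0.2387i)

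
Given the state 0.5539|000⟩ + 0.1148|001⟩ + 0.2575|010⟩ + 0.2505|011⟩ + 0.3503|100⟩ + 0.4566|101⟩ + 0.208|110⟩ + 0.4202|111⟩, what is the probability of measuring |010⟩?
0.06631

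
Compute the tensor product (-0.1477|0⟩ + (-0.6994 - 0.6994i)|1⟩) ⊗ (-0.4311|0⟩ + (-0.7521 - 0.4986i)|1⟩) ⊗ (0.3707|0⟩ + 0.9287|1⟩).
0.0236|000⟩ + 0.05913|001⟩ + (0.04118 + 0.0273i)|010⟩ + (0.1032 + 0.06839i)|011⟩ + (0.1118 + 0.1118i)|100⟩ + (0.28 + 0.28i)|101⟩ + (0.06572 + 0.3243i)|110⟩ + (0.1647 + 0.8124i)|111⟩

amp(|b₁b₂…⟩) = product of the factor amplitudes for bits b₁, b₂, …; only kets whose every factor amplitude is nonzero survive.
|000⟩: (-0.1477)(-0.4311)(0.3707) = 0.0236
|001⟩: (-0.1477)(-0.4311)(0.9287) = 0.05913
|010⟩: (-0.1477)(-0.7521 - 0.4986i)(0.3707) = (0.04118 + 0.0273i)
|011⟩: (-0.1477)(-0.7521 - 0.4986i)(0.9287) = (0.1032 + 0.06839i)
|100⟩: (-0.6994 - 0.6994i)(-0.4311)(0.3707) = (0.1118 + 0.1118i)
|101⟩: (-0.6994 - 0.6994i)(-0.4311)(0.9287) = (0.28 + 0.28i)
|110⟩: (-0.6994 - 0.6994i)(-0.7521 - 0.4986i)(0.3707) = (0.06572 + 0.3243i)
|111⟩: (-0.6994 - 0.6994i)(-0.7521 - 0.4986i)(0.9287) = (0.1647 + 0.8124i)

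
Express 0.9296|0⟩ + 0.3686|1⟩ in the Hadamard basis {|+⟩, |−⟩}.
0.918|+⟩ + 0.3967|−⟩

With |ψ⟩ = α|0⟩ + β|1⟩, the Hadamard-basis coefficients are ⟨+|ψ⟩ = (α + β)/√2 and ⟨−|ψ⟩ = (α − β)/√2.
Here α = 0.9296, β = 0.3686: (α + β)/√2 = 0.918, (α − β)/√2 = 0.3967.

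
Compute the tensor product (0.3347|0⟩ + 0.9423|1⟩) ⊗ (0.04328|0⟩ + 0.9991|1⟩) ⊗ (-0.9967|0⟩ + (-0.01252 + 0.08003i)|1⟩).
-0.01444|000⟩ + (-0.0001814 + 0.001159i)|001⟩ - 0.3333|010⟩ + (-0.004187 + 0.02676i)|011⟩ - 0.04065|100⟩ + (-0.0005106 + 0.003264i)|101⟩ - 0.9383|110⟩ + (-0.01179 + 0.07534i)|111⟩

amp(|b₁b₂…⟩) = product of the factor amplitudes for bits b₁, b₂, …; only kets whose every factor amplitude is nonzero survive.
|000⟩: (0.3347)(0.04328)(-0.9967) = -0.01444
|001⟩: (0.3347)(0.04328)(-0.01252 + 0.08003i) = (-0.0001814 + 0.001159i)
|010⟩: (0.3347)(0.9991)(-0.9967) = -0.3333
|011⟩: (0.3347)(0.9991)(-0.01252 + 0.08003i) = (-0.004187 + 0.02676i)
|100⟩: (0.9423)(0.04328)(-0.9967) = -0.04065
|101⟩: (0.9423)(0.04328)(-0.01252 + 0.08003i) = (-0.0005106 + 0.003264i)
|110⟩: (0.9423)(0.9991)(-0.9967) = -0.9383
|111⟩: (0.9423)(0.9991)(-0.01252 + 0.08003i) = (-0.01179 + 0.07534i)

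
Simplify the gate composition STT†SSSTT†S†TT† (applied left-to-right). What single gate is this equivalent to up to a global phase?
S†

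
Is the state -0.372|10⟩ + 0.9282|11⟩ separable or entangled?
Separable

Writing the state as a|00⟩ + b|01⟩ + c|10⟩ + d|11⟩, it is a product state iff ad − bc = 0.
Here (a, b, c, d) = (0, 0, -0.372, 0.9282): ad − bc = (0)(0.9282) − (0)(-0.372) = 0, so the state is separable.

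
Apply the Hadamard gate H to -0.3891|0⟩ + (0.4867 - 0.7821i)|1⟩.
(0.06901 - 0.553i)|0⟩ + (-0.6193 + 0.553i)|1⟩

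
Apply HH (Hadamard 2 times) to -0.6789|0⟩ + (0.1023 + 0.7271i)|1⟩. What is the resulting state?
-0.6789|0⟩ + (0.1023 + 0.7271i)|1⟩

H² = I, so an even number of Hadamards cancels: H^2 = I and the state is unchanged.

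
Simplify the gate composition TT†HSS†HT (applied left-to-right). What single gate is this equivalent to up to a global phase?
T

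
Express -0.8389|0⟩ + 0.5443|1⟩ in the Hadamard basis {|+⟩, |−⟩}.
-0.2083|+⟩ - 0.9781|−⟩

With |ψ⟩ = α|0⟩ + β|1⟩, the Hadamard-basis coefficients are ⟨+|ψ⟩ = (α + β)/√2 and ⟨−|ψ⟩ = (α − β)/√2.
Here α = -0.8389, β = 0.5443: (α + β)/√2 = -0.2083, (α − β)/√2 = -0.9781.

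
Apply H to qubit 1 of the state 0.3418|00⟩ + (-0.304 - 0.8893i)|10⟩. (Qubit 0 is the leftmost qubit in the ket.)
0.2417|00⟩ + 0.2417|01⟩ + (-0.215 - 0.6288i)|10⟩ + (-0.215 - 0.6288i)|11⟩

H on qubit 1 mixes each pair of kets that differ only in qubit 1: amplitudes (a, b) of (|…0…⟩, |…1…⟩) become ((a + b)/√2, (a − b)/√2). Kets absent from the input have amplitude 0.
(|00⟩, |01⟩): (a, b) = (0.3418, 0) → (0.2417, 0.2417)
(|10⟩, |11⟩): (a, b) = ((-0.304 - 0.8893i), 0) → ((-0.215 - 0.6288i), (-0.215 - 0.6288i))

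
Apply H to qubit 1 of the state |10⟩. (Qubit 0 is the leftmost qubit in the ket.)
1/√2|10⟩ + 1/√2|11⟩

H on qubit 1 mixes each pair of kets that differ only in qubit 1: amplitudes (a, b) of (|…0…⟩, |…1…⟩) become ((a + b)/√2, (a − b)/√2). Kets absent from the input have amplitude 0.
(|10⟩, |11⟩): (a, b) = (1, 0) → (1/√2, 1/√2)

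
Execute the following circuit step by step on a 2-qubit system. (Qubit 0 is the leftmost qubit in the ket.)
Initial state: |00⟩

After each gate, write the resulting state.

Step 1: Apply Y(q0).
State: i|10⟩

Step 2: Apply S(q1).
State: i|10⟩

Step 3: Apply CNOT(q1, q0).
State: i|10⟩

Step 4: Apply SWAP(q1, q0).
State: i|01⟩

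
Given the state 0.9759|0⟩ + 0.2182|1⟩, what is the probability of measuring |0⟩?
0.9524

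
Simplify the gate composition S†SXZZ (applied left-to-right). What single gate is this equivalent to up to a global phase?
X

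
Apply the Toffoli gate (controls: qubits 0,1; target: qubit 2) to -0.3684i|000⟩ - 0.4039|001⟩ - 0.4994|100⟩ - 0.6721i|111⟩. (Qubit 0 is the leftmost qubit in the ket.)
-0.3684i|000⟩ - 0.4039|001⟩ - 0.4994|100⟩ - 0.6721i|110⟩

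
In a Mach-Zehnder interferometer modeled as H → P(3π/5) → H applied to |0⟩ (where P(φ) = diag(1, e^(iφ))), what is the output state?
(0.3455 + 0.4755i)|0⟩ + (0.6545 - 0.4755i)|1⟩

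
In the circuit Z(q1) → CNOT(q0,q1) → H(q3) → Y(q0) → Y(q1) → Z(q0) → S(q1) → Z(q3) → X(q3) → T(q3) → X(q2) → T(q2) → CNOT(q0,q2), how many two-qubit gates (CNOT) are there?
2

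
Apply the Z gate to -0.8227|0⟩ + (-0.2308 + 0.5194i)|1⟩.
-0.8227|0⟩ + (0.2308 - 0.5194i)|1⟩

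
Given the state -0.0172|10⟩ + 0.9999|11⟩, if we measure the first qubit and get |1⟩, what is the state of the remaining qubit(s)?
-0.0172|0⟩ + 0.9999|1⟩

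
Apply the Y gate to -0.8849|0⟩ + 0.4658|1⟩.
-0.4658i|0⟩ - 0.8849i|1⟩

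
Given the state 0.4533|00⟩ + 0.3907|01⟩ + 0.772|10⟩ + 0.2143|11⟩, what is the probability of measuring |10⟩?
0.596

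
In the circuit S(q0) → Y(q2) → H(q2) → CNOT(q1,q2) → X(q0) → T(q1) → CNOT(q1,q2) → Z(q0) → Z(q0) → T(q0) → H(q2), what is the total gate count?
11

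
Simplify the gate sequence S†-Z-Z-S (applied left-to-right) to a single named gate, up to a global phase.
I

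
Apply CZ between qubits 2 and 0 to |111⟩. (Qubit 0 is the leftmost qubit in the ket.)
-|111⟩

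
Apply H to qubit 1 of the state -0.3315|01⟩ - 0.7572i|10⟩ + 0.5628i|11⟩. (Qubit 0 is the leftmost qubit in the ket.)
-0.2344|00⟩ + 0.2344|01⟩ - 0.1375i|10⟩ - 0.9334i|11⟩

H on qubit 1 mixes each pair of kets that differ only in qubit 1: amplitudes (a, b) of (|…0…⟩, |…1…⟩) become ((a + b)/√2, (a − b)/√2). Kets absent from the input have amplitude 0.
(|00⟩, |01⟩): (a, b) = (0, -0.3315) → (-0.2344, 0.2344)
(|10⟩, |11⟩): (a, b) = (-0.7572i, 0.5628i) → (-0.1375i, -0.9334i)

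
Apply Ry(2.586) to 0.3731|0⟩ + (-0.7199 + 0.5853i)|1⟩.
(0.7946 - 0.5629i)|0⟩ + (0.1614 + 0.1605i)|1⟩

Ry(2.586) = [[cos(θ/2), −sin(θ/2)], [sin(θ/2), cos(θ/2)]]; θ = 2.586, cos(θ/2) ≈ 0.274237, sin(θ/2) ≈ 0.961662.
With a = amp(|0⟩) = 0.3731 and b = amp(|1⟩) = (-0.7199 + 0.5853i):
new amp(|0⟩) = (0.274237)·a + (-0.961662)·b = (0.7946 - 0.5629i)
new amp(|1⟩) = (0.961662)·a + (0.274237)·b = (0.1614 + 0.1605i)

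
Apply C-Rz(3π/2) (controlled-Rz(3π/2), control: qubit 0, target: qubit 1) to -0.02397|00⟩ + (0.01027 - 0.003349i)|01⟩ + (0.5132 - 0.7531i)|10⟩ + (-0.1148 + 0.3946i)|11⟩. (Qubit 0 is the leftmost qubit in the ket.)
-0.02397|00⟩ + (0.01027 - 0.003349i)|01⟩ + (-0.8954 + 0.1696i)|10⟩ + (-0.1978 - 0.3602i)|11⟩

C-Rz(3π/2) leaves the control-|0⟩ kets |00⟩, |01⟩ unchanged and applies Rz(3π/2) to qubit 1 on the control-|1⟩ pair (|10⟩, |11⟩).
Rz(3π/2) = [[e^(−iθ/2), 0], [0, e^(iθ/2)]] with e^(±iθ/2) = cos(θ/2) ± i·sin(θ/2); θ = 3π/2, cos(θ/2) ≈ -0.707107, sin(θ/2) ≈ 0.707107.
With a = amp(|10⟩) = (0.5132 - 0.7531i) and b = amp(|11⟩) = (-0.1148 + 0.3946i):
new amp(|10⟩) = (-0.707107 - 0.707107i)·a = (-0.8954 + 0.1696i)
new amp(|11⟩) = (-0.707107 + 0.707107i)·b = (-0.1978 - 0.3602i)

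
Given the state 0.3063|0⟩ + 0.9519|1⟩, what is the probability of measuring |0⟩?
0.09382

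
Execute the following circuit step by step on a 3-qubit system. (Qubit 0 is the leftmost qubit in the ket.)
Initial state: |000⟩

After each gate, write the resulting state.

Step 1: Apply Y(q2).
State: i|001⟩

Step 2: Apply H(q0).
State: (1/√2)i|001⟩ + (1/√2)i|101⟩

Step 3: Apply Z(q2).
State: -(1/√2)i|001⟩ - (1/√2)i|101⟩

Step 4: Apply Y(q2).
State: -1/√2|000⟩ - 1/√2|100⟩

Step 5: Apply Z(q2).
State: -1/√2|000⟩ - 1/√2|100⟩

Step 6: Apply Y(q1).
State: -(1/√2)i|010⟩ - (1/√2)i|110⟩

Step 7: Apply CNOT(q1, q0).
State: -(1/√2)i|010⟩ - (1/√2)i|110⟩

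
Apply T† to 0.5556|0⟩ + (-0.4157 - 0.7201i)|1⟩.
0.5556|0⟩ + (-0.8031 - 0.2152i)|1⟩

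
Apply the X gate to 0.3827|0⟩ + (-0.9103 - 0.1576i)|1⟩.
(-0.9103 - 0.1576i)|0⟩ + 0.3827|1⟩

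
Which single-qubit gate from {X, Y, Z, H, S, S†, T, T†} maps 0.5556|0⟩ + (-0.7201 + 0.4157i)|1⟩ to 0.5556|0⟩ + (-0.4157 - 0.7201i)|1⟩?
S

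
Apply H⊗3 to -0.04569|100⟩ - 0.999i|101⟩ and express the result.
(-0.01615 - 0.3532i)|000⟩ + (-0.01615 + 0.3532i)|001⟩ + (-0.01615 - 0.3532i)|010⟩ + (-0.01615 + 0.3532i)|011⟩ + (0.01615 + 0.3532i)|100⟩ + (0.01615 - 0.3532i)|101⟩ + (0.01615 + 0.3532i)|110⟩ + (0.01615 - 0.3532i)|111⟩

H⊗3 gives amp(|y⟩) = (1/2√2) Σ_x (−1)^(x·y) amp(|x⟩), where x·y is the number of positions in which both x and y have a 1.
|000⟩: (-0.04569 - 0.999i)/(2√2) = (-0.01615 - 0.3532i)
|001⟩: (-0.04569 + 0.999i)/(2√2) = (-0.01615 + 0.3532i)
|010⟩: (-0.04569 - 0.999i)/(2√2) = (-0.01615 - 0.3532i)
|011⟩: (-0.04569 + 0.999i)/(2√2) = (-0.01615 + 0.3532i)
|100⟩: (0.04569 + 0.999i)/(2√2) = (0.01615 + 0.3532i)
|101⟩: (0.04569 - 0.999i)/(2√2) = (0.01615 - 0.3532i)
|110⟩: (0.04569 + 0.999i)/(2√2) = (0.01615 + 0.3532i)
|111⟩: (0.04569 - 0.999i)/(2√2) = (0.01615 - 0.3532i)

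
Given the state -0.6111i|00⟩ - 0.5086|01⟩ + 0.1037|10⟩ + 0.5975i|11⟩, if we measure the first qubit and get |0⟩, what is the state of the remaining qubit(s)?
-0.7686i|0⟩ - 0.6397|1⟩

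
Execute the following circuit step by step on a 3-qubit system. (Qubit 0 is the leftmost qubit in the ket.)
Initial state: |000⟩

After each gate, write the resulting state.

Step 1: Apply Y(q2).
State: i|001⟩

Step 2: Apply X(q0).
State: i|101⟩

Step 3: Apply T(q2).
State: (-1/√2 + (1/√2)i)|101⟩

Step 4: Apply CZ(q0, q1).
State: (-1/√2 + (1/√2)i)|101⟩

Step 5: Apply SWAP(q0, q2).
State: (-1/√2 + (1/√2)i)|101⟩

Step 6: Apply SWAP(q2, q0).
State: (-1/√2 + (1/√2)i)|101⟩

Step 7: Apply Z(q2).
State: (1/√2 - (1/√2)i)|101⟩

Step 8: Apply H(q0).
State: (1/2 - (1/2)i)|001⟩ + (-1/2 + (1/2)i)|101⟩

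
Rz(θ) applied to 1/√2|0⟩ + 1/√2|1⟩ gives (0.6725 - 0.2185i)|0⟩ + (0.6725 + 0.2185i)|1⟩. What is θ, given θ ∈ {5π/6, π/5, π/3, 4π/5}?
π/5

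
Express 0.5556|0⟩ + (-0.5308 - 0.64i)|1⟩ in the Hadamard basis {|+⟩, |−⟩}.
(0.01754 - 0.4525i)|+⟩ + (0.7682 + 0.4525i)|−⟩

With |ψ⟩ = α|0⟩ + β|1⟩, the Hadamard-basis coefficients are ⟨+|ψ⟩ = (α + β)/√2 and ⟨−|ψ⟩ = (α − β)/√2.
Here α = 0.5556, β = (-0.5308 - 0.64i): (α + β)/√2 = (0.01754 - 0.4525i), (α − β)/√2 = (0.7682 + 0.4525i).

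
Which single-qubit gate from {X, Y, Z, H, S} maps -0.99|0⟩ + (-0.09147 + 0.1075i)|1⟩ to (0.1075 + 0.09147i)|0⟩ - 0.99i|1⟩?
Y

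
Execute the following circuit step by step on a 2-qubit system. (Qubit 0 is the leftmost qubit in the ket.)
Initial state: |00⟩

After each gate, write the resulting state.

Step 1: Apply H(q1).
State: 1/√2|00⟩ + 1/√2|01⟩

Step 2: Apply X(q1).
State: 1/√2|00⟩ + 1/√2|01⟩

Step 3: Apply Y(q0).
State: (1/√2)i|10⟩ + (1/√2)i|11⟩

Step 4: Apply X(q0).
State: (1/√2)i|00⟩ + (1/√2)i|01⟩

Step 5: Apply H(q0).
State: (1/2)i|00⟩ + (1/2)i|01⟩ + (1/2)i|10⟩ + (1/2)i|11⟩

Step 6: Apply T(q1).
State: (1/2)i|00⟩ + (-1/√8 + (1/√8)i)|01⟩ + (1/2)i|10⟩ + (-1/√8 + (1/√8)i)|11⟩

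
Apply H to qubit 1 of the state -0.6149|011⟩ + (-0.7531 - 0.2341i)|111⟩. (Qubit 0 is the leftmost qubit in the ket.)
-0.4348|001⟩ + 0.4348|011⟩ + (-0.5325 - 0.1655i)|101⟩ + (0.5325 + 0.1655i)|111⟩

H on qubit 1 mixes each pair of kets that differ only in qubit 1: amplitudes (a, b) of (|…0…⟩, |…1…⟩) become ((a + b)/√2, (a − b)/√2). Kets absent from the input have amplitude 0.
(|001⟩, |011⟩): (a, b) = (0, -0.6149) → (-0.4348, 0.4348)
(|101⟩, |111⟩): (a, b) = (0, (-0.7531 - 0.2341i)) → ((-0.5325 - 0.1655i), (0.5325 + 0.1655i))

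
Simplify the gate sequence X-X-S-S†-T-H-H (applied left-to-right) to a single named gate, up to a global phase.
T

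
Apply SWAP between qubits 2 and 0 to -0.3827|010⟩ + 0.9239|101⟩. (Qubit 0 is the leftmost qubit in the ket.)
-0.3827|010⟩ + 0.9239|101⟩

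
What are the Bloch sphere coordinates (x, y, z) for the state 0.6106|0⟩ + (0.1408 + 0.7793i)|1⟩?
(0.1719, 0.9517, -0.2543)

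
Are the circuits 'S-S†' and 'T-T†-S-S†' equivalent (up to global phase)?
Yes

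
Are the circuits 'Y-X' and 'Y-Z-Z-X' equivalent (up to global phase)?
Yes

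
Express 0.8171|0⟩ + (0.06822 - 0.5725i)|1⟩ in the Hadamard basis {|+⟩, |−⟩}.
(0.626 - 0.4048i)|+⟩ + (0.5295 + 0.4048i)|−⟩

With |ψ⟩ = α|0⟩ + β|1⟩, the Hadamard-basis coefficients are ⟨+|ψ⟩ = (α + β)/√2 and ⟨−|ψ⟩ = (α − β)/√2.
Here α = 0.8171, β = (0.06822 - 0.5725i): (α + β)/√2 = (0.626 - 0.4048i), (α − β)/√2 = (0.5295 + 0.4048i).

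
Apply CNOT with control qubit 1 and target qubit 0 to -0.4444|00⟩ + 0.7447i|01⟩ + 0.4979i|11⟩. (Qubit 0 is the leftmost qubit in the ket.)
-0.4444|00⟩ + 0.4979i|01⟩ + 0.7447i|11⟩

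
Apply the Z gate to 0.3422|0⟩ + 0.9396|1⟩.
0.3422|0⟩ - 0.9396|1⟩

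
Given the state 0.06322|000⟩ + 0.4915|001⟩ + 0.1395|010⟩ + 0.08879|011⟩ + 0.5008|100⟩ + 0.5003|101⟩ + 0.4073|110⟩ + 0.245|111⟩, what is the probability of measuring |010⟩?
0.01946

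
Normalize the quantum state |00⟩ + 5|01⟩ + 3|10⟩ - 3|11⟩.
0.1508|00⟩ + 0.7538|01⟩ + 0.4523|10⟩ - 0.4523|11⟩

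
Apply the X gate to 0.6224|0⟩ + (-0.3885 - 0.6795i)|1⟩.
(-0.3885 - 0.6795i)|0⟩ + 0.6224|1⟩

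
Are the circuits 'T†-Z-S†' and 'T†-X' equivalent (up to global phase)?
No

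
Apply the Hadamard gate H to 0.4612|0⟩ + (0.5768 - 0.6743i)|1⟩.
(0.734 - 0.4768i)|0⟩ + (-0.08174 + 0.4768i)|1⟩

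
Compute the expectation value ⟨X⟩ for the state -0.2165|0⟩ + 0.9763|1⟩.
-0.4227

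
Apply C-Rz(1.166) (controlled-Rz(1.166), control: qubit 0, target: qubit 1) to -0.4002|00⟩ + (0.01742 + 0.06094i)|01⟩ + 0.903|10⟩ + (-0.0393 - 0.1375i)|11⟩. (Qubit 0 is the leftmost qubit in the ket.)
-0.4002|00⟩ + (0.01742 + 0.06094i)|01⟩ + (0.7538 - 0.4971i)|10⟩ + (0.04289 - 0.1364i)|11⟩

C-Rz(1.166) leaves the control-|0⟩ kets |00⟩, |01⟩ unchanged and applies Rz(1.166) to qubit 1 on the control-|1⟩ pair (|10⟩, |11⟩).
Rz(1.166) = [[e^(−iθ/2), 0], [0, e^(iθ/2)]] with e^(±iθ/2) = cos(θ/2) ± i·sin(θ/2); θ = 1.166, cos(θ/2) ≈ 0.834815, sin(θ/2) ≈ 0.550531.
With a = amp(|10⟩) = 0.903 and b = amp(|11⟩) = (-0.0393 - 0.1375i):
new amp(|10⟩) = (0.834815 - 0.550531i)·a = (0.7538 - 0.4971i)
new amp(|11⟩) = (0.834815 + 0.550531i)·b = (0.04289 - 0.1364i)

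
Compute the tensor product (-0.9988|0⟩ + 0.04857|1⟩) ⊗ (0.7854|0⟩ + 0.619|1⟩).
-0.7845|00⟩ - 0.6183|01⟩ + 0.03815|10⟩ + 0.03006|11⟩

amp(|b₁b₂…⟩) = product of the factor amplitudes for bits b₁, b₂, …; only kets whose every factor amplitude is nonzero survive.
|00⟩: (-0.9988)(0.7854) = -0.7845
|01⟩: (-0.9988)(0.619) = -0.6183
|10⟩: (0.04857)(0.7854) = 0.03815
|11⟩: (0.04857)(0.619) = 0.03006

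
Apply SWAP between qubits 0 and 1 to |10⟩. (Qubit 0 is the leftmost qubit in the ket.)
|01⟩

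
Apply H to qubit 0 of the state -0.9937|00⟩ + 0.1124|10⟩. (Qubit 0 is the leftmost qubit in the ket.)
-0.6232|00⟩ - 0.7821|10⟩

H on qubit 0 mixes each pair of kets that differ only in qubit 0: amplitudes (a, b) of (|…0…⟩, |…1…⟩) become ((a + b)/√2, (a − b)/√2). Kets absent from the input have amplitude 0.
(|00⟩, |10⟩): (a, b) = (-0.9937, 0.1124) → (-0.6232, -0.7821)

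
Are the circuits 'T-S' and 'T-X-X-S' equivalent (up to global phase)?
Yes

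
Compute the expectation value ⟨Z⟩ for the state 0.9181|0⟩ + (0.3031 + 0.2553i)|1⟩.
0.6859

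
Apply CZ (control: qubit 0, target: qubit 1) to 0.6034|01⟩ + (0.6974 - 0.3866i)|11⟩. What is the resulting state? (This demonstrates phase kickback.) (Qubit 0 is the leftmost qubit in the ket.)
0.6034|01⟩ + (-0.6974 + 0.3866i)|11⟩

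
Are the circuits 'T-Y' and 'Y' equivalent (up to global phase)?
No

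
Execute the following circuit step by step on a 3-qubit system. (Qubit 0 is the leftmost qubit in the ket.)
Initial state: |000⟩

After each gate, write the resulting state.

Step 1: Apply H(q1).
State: 1/√2|000⟩ + 1/√2|010⟩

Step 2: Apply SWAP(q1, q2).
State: 1/√2|000⟩ + 1/√2|001⟩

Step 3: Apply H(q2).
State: |000⟩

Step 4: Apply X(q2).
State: |001⟩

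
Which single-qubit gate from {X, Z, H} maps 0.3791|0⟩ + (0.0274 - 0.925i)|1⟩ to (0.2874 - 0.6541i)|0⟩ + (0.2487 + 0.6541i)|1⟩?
H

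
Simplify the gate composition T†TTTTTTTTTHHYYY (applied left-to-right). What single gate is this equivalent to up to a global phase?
Y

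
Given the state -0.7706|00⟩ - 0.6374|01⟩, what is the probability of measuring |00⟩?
0.5938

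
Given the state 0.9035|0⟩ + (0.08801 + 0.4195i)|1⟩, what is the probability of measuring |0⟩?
0.8163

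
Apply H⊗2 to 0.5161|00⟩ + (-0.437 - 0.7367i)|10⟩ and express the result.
(0.03955 - 0.3684i)|00⟩ + (0.03955 - 0.3684i)|01⟩ + (0.4766 + 0.3684i)|10⟩ + (0.4766 + 0.3684i)|11⟩

H⊗2 gives amp(|y⟩) = (1/2) Σ_x (−1)^(x·y) amp(|x⟩), where x·y is the number of positions in which both x and y have a 1.
|00⟩: (0.5161 + (-0.437 - 0.7367i))/2 = (0.03955 - 0.3684i)
|01⟩: (0.5161 + (-0.437 - 0.7367i))/2 = (0.03955 - 0.3684i)
|10⟩: (0.5161 - (-0.437 - 0.7367i))/2 = (0.4766 + 0.3684i)
|11⟩: (0.5161 - (-0.437 - 0.7367i))/2 = (0.4766 + 0.3684i)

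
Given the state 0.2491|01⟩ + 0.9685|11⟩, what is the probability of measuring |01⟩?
0.06205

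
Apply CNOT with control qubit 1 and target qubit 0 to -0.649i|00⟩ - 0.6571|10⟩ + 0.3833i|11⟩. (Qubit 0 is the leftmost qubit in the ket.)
-0.649i|00⟩ + 0.3833i|01⟩ - 0.6571|10⟩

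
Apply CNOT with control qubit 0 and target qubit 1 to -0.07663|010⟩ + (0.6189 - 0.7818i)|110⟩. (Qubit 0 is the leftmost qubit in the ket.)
-0.07663|010⟩ + (0.6189 - 0.7818i)|100⟩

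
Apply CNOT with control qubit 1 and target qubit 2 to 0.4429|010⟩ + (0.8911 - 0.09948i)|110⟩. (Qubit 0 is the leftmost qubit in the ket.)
0.4429|011⟩ + (0.8911 - 0.09948i)|111⟩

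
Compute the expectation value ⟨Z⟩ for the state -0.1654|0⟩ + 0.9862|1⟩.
-0.9452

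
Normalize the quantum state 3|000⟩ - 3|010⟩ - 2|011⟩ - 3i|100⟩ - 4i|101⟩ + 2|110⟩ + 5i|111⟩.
0.3441|000⟩ - 0.3441|010⟩ - 0.2294|011⟩ - 0.3441i|100⟩ - 0.4588i|101⟩ + 0.2294|110⟩ + 0.5735i|111⟩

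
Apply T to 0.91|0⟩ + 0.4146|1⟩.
0.91|0⟩ + (0.2932 + 0.2932i)|1⟩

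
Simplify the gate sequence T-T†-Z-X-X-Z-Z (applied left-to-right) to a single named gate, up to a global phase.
Z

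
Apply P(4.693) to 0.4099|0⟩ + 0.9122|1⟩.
0.4099|0⟩ + (-0.01769 - 0.912i)|1⟩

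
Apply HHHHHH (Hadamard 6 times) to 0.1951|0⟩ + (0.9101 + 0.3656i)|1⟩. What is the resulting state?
0.1951|0⟩ + (0.9101 + 0.3656i)|1⟩

H² = I, so an even number of Hadamards cancels: H^6 = I and the state is unchanged.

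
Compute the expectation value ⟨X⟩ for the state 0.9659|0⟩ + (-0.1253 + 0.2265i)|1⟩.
-0.2421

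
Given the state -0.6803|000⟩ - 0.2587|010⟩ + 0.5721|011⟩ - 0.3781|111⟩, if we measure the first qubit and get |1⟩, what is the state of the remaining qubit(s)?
-|11⟩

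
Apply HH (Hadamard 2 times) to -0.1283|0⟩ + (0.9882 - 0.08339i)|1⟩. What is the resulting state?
-0.1283|0⟩ + (0.9882 - 0.08339i)|1⟩

H² = I, so an even number of Hadamards cancels: H^2 = I and the state is unchanged.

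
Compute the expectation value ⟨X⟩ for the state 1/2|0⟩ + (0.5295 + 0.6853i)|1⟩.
0.5295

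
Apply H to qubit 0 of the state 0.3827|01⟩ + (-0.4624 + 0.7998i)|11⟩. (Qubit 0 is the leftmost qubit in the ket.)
(-0.05636 + 0.5655i)|01⟩ + (0.5976 - 0.5655i)|11⟩

H on qubit 0 mixes each pair of kets that differ only in qubit 0: amplitudes (a, b) of (|…0…⟩, |…1…⟩) become ((a + b)/√2, (a − b)/√2). Kets absent from the input have amplitude 0.
(|01⟩, |11⟩): (a, b) = (0.3827, (-0.4624 + 0.7998i)) → ((-0.05636 + 0.5655i), (0.5976 - 0.5655i))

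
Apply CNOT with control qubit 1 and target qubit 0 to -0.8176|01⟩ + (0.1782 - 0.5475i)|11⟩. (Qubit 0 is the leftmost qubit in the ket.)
(0.1782 - 0.5475i)|01⟩ - 0.8176|11⟩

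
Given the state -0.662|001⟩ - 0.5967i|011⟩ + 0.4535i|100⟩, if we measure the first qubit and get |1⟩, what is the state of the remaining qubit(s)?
i|00⟩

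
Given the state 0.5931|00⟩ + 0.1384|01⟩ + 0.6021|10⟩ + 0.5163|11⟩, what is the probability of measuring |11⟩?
0.2666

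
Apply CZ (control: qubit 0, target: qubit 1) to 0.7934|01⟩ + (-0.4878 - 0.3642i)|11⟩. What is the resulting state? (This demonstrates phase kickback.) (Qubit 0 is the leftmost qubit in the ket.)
0.7934|01⟩ + (0.4878 + 0.3642i)|11⟩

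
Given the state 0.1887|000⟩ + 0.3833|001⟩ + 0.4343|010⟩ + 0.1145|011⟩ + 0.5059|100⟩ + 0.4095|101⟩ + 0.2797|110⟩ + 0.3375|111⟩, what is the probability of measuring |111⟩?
0.1139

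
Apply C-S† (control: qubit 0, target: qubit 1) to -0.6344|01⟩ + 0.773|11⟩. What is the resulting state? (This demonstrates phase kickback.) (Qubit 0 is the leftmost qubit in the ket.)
-0.6344|01⟩ - 0.773i|11⟩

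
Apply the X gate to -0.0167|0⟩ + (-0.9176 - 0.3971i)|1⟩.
(-0.9176 - 0.3971i)|0⟩ - 0.0167|1⟩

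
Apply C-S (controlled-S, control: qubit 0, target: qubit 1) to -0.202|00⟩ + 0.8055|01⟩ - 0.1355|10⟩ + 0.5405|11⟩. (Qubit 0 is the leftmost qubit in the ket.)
-0.202|00⟩ + 0.8055|01⟩ - 0.1355|10⟩ + 0.5405i|11⟩

C-S leaves the control-|0⟩ kets |00⟩, |01⟩ unchanged and applies S to qubit 1 on the control-|1⟩ pair (|10⟩, |11⟩).
S = [[1, 0], [0, i]].
With a = amp(|10⟩) = -0.1355 and b = amp(|11⟩) = 0.5405:
new amp(|10⟩) = (1)·a = -0.1355
new amp(|11⟩) = (i)·b = 0.5405i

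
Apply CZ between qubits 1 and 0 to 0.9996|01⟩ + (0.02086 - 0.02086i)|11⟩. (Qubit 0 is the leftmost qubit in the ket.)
0.9996|01⟩ + (-0.02086 + 0.02086i)|11⟩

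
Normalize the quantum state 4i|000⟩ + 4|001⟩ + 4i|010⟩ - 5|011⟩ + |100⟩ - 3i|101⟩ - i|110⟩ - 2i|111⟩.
0.4264i|000⟩ + 0.4264|001⟩ + 0.4264i|010⟩ - 0.533|011⟩ + 0.1066|100⟩ - 0.3198i|101⟩ - 0.1066i|110⟩ - 0.2132i|111⟩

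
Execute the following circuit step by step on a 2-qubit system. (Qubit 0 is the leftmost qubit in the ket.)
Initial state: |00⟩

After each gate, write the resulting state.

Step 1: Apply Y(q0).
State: i|10⟩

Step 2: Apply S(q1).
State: i|10⟩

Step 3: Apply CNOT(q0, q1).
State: i|11⟩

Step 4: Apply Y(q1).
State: |10⟩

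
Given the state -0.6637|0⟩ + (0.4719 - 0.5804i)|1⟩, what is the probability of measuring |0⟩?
0.4405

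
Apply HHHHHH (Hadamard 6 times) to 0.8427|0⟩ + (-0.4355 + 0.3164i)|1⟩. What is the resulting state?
0.8427|0⟩ + (-0.4355 + 0.3164i)|1⟩

H² = I, so an even number of Hadamards cancels: H^6 = I and the state is unchanged.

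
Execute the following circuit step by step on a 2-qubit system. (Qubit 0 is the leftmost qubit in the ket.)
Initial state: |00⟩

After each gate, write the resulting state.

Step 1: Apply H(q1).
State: 1/√2|00⟩ + 1/√2|01⟩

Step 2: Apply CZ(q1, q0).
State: 1/√2|00⟩ + 1/√2|01⟩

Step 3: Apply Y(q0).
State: (1/√2)i|10⟩ + (1/√2)i|11⟩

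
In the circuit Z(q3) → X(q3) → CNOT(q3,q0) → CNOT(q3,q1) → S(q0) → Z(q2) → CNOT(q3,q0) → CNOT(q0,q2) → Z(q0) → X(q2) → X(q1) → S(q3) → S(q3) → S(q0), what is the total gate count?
14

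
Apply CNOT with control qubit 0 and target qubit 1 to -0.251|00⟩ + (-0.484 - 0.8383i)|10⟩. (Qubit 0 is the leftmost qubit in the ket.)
-0.251|00⟩ + (-0.484 - 0.8383i)|11⟩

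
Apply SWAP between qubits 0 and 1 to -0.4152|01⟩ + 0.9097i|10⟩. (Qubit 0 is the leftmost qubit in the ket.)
0.9097i|01⟩ - 0.4152|10⟩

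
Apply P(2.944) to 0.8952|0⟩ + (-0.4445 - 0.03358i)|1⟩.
0.8952|0⟩ + (0.4424 - 0.05433i)|1⟩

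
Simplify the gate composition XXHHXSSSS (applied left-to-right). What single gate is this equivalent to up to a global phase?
X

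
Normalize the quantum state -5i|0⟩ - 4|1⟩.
-0.7809i|0⟩ - 0.6247|1⟩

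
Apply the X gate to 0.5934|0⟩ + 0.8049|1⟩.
0.8049|0⟩ + 0.5934|1⟩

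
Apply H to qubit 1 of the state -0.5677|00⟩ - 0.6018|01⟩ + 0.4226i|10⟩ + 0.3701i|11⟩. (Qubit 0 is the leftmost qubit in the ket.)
-0.827|00⟩ + 0.02411|01⟩ + 0.5605i|10⟩ + 0.03712i|11⟩

H on qubit 1 mixes each pair of kets that differ only in qubit 1: amplitudes (a, b) of (|…0…⟩, |…1…⟩) become ((a + b)/√2, (a − b)/√2). Kets absent from the input have amplitude 0.
(|00⟩, |01⟩): (a, b) = (-0.5677, -0.6018) → (-0.827, 0.02411)
(|10⟩, |11⟩): (a, b) = (0.4226i, 0.3701i) → (0.5605i, 0.03712i)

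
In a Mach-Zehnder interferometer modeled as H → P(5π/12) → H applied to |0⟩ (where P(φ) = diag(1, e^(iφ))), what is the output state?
(0.6294 + 0.483i)|0⟩ + (0.3706 - 0.483i)|1⟩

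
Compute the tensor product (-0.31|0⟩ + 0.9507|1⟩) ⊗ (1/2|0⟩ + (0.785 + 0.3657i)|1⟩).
-0.155|00⟩ + (-0.2434 - 0.1134i)|01⟩ + 0.4754|10⟩ + (0.7463 + 0.3477i)|11⟩

amp(|b₁b₂…⟩) = product of the factor amplitudes for bits b₁, b₂, …; only kets whose every factor amplitude is nonzero survive.
|00⟩: (-0.31)(1/2) = -0.155
|01⟩: (-0.31)(0.785 + 0.3657i) = (-0.2434 - 0.1134i)
|10⟩: (0.9507)(1/2) = 0.4754
|11⟩: (0.9507)(0.785 + 0.3657i) = (0.7463 + 0.3477i)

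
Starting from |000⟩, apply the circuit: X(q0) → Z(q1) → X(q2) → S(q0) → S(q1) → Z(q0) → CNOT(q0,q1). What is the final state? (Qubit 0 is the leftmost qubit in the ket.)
-i|111⟩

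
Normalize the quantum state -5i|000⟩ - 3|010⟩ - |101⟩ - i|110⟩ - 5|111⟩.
-0.6402i|000⟩ - 0.3841|010⟩ - 0.128|101⟩ - 0.128i|110⟩ - 0.6402|111⟩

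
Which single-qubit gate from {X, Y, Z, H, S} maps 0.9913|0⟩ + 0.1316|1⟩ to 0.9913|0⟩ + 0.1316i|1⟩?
S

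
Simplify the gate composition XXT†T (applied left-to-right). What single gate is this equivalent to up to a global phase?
I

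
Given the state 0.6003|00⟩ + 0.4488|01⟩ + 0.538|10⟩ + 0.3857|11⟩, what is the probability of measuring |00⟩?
0.3604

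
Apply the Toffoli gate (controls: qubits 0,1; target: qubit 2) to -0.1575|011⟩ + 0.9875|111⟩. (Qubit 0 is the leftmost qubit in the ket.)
-0.1575|011⟩ + 0.9875|110⟩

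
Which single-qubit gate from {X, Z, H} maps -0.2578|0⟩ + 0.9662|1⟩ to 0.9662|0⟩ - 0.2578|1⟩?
X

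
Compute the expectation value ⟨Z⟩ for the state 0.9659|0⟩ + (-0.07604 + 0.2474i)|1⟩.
0.866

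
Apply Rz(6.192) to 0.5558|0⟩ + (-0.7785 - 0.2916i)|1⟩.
(-0.5552 - 0.02533i)|0⟩ + (0.791 + 0.2558i)|1⟩

Rz(6.192) = [[e^(−iθ/2), 0], [0, e^(iθ/2)]] with e^(±iθ/2) = cos(θ/2) ± i·sin(θ/2); θ = 6.192, cos(θ/2) ≈ -0.998961, sin(θ/2) ≈ 0.0455769.
With a = amp(|0⟩) = 0.5558 and b = amp(|1⟩) = (-0.7785 - 0.2916i):
new amp(|0⟩) = (-0.998961 - 0.0455769i)·a = (-0.5552 - 0.02533i)
new amp(|1⟩) = (-0.998961 + 0.0455769i)·b = (0.791 + 0.2558i)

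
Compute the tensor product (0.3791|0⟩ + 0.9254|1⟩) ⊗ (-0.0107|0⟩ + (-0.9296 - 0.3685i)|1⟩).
-0.004056|00⟩ + (-0.3524 - 0.1397i)|01⟩ - 0.009902|10⟩ + (-0.8603 - 0.341i)|11⟩

amp(|b₁b₂…⟩) = product of the factor amplitudes for bits b₁, b₂, …; only kets whose every factor amplitude is nonzero survive.
|00⟩: (0.3791)(-0.0107) = -0.004056
|01⟩: (0.3791)(-0.9296 - 0.3685i) = (-0.3524 - 0.1397i)
|10⟩: (0.9254)(-0.0107) = -0.009902
|11⟩: (0.9254)(-0.9296 - 0.3685i) = (-0.8603 - 0.341i)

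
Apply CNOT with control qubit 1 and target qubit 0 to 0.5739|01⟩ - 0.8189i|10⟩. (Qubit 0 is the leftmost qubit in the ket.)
-0.8189i|10⟩ + 0.5739|11⟩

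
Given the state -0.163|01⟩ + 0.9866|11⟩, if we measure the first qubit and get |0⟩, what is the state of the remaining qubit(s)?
-|1⟩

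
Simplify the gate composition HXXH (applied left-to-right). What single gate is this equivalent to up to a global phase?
I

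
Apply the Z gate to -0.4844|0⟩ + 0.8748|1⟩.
-0.4844|0⟩ - 0.8748|1⟩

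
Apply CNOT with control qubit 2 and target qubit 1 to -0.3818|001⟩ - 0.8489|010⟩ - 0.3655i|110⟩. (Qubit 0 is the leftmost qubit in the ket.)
-0.8489|010⟩ - 0.3818|011⟩ - 0.3655i|110⟩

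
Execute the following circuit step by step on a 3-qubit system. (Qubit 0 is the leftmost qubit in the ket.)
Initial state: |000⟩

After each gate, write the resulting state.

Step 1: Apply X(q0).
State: |100⟩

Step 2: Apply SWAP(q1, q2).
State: |100⟩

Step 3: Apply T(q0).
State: (1/√2 + (1/√2)i)|100⟩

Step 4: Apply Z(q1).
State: (1/√2 + (1/√2)i)|100⟩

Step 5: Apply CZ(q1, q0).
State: (1/√2 + (1/√2)i)|100⟩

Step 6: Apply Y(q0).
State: (1/√2 - (1/√2)i)|000⟩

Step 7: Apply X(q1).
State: (1/√2 - (1/√2)i)|010⟩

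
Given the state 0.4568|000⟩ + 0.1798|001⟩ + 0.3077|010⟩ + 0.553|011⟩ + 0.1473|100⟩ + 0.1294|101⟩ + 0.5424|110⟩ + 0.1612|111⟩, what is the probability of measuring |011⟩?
0.3058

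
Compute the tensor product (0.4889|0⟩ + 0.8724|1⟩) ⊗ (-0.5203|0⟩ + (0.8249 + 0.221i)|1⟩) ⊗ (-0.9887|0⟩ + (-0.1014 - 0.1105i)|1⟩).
0.2515|000⟩ + (0.02579 + 0.02811i)|001⟩ + (-0.3987 - 0.1068i)|010⟩ + (-0.02895 - 0.05552i)|011⟩ + 0.4488|100⟩ + (0.04603 + 0.05016i)|101⟩ + (-0.7115 - 0.1906i)|110⟩ + (-0.05167 - 0.09907i)|111⟩

amp(|b₁b₂…⟩) = product of the factor amplitudes for bits b₁, b₂, …; only kets whose every factor amplitude is nonzero survive.
|000⟩: (0.4889)(-0.5203)(-0.9887) = 0.2515
|001⟩: (0.4889)(-0.5203)(-0.1014 - 0.1105i) = (0.02579 + 0.02811i)
|010⟩: (0.4889)(0.8249 + 0.221i)(-0.9887) = (-0.3987 - 0.1068i)
|011⟩: (0.4889)(0.8249 + 0.221i)(-0.1014 - 0.1105i) = (-0.02895 - 0.05552i)
|100⟩: (0.8724)(-0.5203)(-0.9887) = 0.4488
|101⟩: (0.8724)(-0.5203)(-0.1014 - 0.1105i) = (0.04603 + 0.05016i)
|110⟩: (0.8724)(0.8249 + 0.221i)(-0.9887) = (-0.7115 - 0.1906i)
|111⟩: (0.8724)(0.8249 + 0.221i)(-0.1014 - 0.1105i) = (-0.05167 - 0.09907i)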